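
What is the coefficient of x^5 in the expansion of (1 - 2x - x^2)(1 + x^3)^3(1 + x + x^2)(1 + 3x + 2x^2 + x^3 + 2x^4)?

(1 - 2x - x^2) has coefficients 1,-2,-1 for degrees 0…2.
(1 + x^3)^3 has coefficients 1,0,0,3,0,0 for degrees 0…5.
Multiplying by (1 + x + x^2) gives running coefficients 1,1,1,3,3,3 for degrees 0…5.
Finally multiplying by (1 + 3x + 2x^2 + x^3 + 2x^4), the product of all factors after the first has coefficients 1,4,6,9,17,21 for degrees 0…5.
[x^5] = 1·21 − 2·17 − 1·9 = -22.

-22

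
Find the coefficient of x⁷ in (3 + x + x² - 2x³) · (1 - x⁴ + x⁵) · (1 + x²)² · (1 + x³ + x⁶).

(3 + x + x² - 2x³) has coefficients 3,1,1,-2 for degrees 0…3.
(1 - x⁴ + x⁵) has coefficients 1,0,0,0,-1,1,0,0 for degrees 0…7.
Multiplying by (1 + x²)² gives running coefficients 1,0,2,0,0,1,-2,2 for degrees 0…7.
Finally multiplying by (1 + x³ + x⁶), the product of all factors after the first has coefficients 1,0,2,1,0,3,-1,2 for degrees 0…7.
[x⁷] = 3·2 + 1·(-1) + 1·3 − 2·0 = 8.

8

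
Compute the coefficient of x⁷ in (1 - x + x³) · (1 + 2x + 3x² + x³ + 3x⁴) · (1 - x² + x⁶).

4

(1 - x + x³) has coefficients 1,-1,0,1 for degrees 0…3.
(1 + 2x + 3x² + x³ + 3x⁴) has coefficients 1,2,3,1,3,0,0,0 for degrees 0…7.
Finally multiplying by (1 - x² + x⁶), the product of all factors after the first has coefficients 1,2,2,-1,0,-1,-2,2 for degrees 0…7.
[x⁷] = 1·2 − 1·(-2) + 1·0 = 4.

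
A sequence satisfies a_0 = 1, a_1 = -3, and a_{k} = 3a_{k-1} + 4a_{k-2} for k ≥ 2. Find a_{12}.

-6710885

The ordinary generating function has denominator 1 - 3y - 4y^2.
Iterating the recurrence: a_0,…,a_{12} = 1, -3, -5, -27, -101, -411, -1637, -6555, -26213, -104859, -419429, -1677723, -6710885.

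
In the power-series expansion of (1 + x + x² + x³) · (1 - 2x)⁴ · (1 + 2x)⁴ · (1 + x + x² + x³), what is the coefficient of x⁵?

130

(1 + x + x² + x³) has coefficients 1,1,1,1 for degrees 0…3.
(1 - 2x)⁴ has coefficients 1,-8,24,-32,16,0 for degrees 0…5.
Multiplying by (1 + 2x)⁴ gives running coefficients 1,0,-16,0,96,0 for degrees 0…5.
Finally multiplying by (1 + x + x² + x³), the product of all factors after the first has coefficients 1,1,-15,-15,80,80 for degrees 0…5.
[x⁵] = 1·80 + 1·80 + 1·(-15) + 1·(-15) = 130.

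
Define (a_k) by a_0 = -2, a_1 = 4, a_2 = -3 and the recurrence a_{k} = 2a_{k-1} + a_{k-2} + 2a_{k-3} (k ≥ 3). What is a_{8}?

-487

The ordinary generating function has denominator 1 - 2q - q^2 - 2q^3.
Iterating the recurrence: a_0,…,a_{8} = -2, 4, -3, -6, -7, -26, -71, -182, -487.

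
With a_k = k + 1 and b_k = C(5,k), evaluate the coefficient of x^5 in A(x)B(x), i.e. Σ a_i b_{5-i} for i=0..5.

112

Write out a_i and b_{5-i} for i = 0,…,5 and sum the products.
Σ = 1·1 + 2·5 + 3·10 + 4·10 + 5·5 + 6·1 = 112.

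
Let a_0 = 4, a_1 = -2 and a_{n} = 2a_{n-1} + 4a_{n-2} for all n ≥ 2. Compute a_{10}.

82944

The ordinary generating function has denominator 1 - 2y - 4y^2.
Iterating the recurrence: a_0,…,a_{10} = 4, -2, 12, 16, 80, 224, 768, 2432, 7936, 25600, 82944.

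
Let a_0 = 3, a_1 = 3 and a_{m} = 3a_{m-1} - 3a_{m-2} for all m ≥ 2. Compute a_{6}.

-81

The ordinary generating function has denominator 1 - 3t + 3t^2.
Iterating the recurrence: a_0,…,a_{6} = 3, 3, 0, -9, -27, -54, -81.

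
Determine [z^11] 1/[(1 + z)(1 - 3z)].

Partial fractions give a closed form: a_n = (1/4)·(-1)^n + (3/4)·3^n.
At n = 11: a_11 = 132860.

132860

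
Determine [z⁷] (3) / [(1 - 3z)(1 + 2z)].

The denominator gives the recurrence a_n = a_(n−1) + 6a_(n−2) for n ≥ 3; the numerator fixes a_0 = 3, a_1 = 3, a_2 = 21.
Iterating: 3, 3, 21, 39, 165, 399, 1389, 3783, so a_7 = 3783.

3783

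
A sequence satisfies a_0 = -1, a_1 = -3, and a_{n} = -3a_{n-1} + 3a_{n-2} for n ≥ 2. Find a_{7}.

-5427

The ordinary generating function has denominator 1 + 3q - 3q^2.
Iterating the recurrence: a_0,…,a_{7} = -1, -3, 6, -27, 99, -378, 1431, -5427.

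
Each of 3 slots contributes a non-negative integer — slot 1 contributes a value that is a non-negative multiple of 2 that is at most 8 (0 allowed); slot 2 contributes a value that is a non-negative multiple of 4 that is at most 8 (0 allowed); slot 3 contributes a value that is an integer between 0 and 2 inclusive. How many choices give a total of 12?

4

The generating function for the choices is (1 + q² + q⁴ + q⁶ + q⁸)·(1 + q⁴ + q⁸)·(1 + q + q²); the count is [q¹²].
(1 + q² + q⁴ + q⁶ + q⁸) has coefficients 1,0,1,0,1,0,1,0,1 for degrees 0…8.
(1 + q⁴ + q⁸) has coefficients 1,0,0,0,1,0,0,0,1,0,0,0,0 for degrees 0…12.
Finally multiplying by (1 + q + q²), the product of all factors after the first has coefficients 1,1,1,0,1,1,1,0,1,1,1,0,0 for degrees 0…12.
[q¹²] = 1·0 + 1·1 + 1·1 + 1·1 + 1·1 = 4.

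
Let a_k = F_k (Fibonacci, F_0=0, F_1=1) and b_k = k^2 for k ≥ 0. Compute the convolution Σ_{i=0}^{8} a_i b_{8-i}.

The convolution is the x^8 coefficient of A(x)B(x).
Σ = 0·64 + 1·49 + 1·36 + 2·25 + 3·16 + 5·9 + 8·4 + 13·1 + 21·0 = 273.

273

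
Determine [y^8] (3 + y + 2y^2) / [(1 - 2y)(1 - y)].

The denominator gives the recurrence a_n = 3a_(n−1) − 2a_(n−2) for n ≥ 3; the numerator fixes a_0 = 3, a_1 = 10, a_2 = 26.
Iterating: 3, 10, 26, 58, 122, 250, 506, 1018, 2042, so a_8 = 2042.

2042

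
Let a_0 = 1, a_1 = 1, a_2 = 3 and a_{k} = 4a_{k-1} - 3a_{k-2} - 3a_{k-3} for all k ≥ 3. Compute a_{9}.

The ordinary generating function has denominator 1 - 4y + 3y^2 + 3y^3.
Iterating the recurrence: a_0,…,a_{9} = 1, 1, 3, 6, 12, 21, 30, 21, -69, -429.

-429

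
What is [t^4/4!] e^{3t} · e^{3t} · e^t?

2401

The EGF product rule gives c_4 = Σ_{k_1+k_2+k_3=4} C(4; k_1,k_2,k_3) · ∏ g_i(k_i), where e^{3t} gives (3)^k; e^{3t} gives (3)^k; e^t gives (1)^k.
g_1(k) for k = 0…4: 1, 3, 9, 27, 81.
g_2(k) for k = 0…4: 1, 3, 9, 27, 81.
g_3(k) for k = 0…4: 1, 1, 1, 1, 1.
First combine the last two factors: h(k) = Σ_j C(k,j)·g_2(j)·g_3(k−j) for k = 0…4: 1, 4, 16, 64, 256.
c_4 = Σ_k C(4,k)·g_1(k)·h(4−k) = 1·1·256 + 4·3·64 + 6·9·16 + 4·27·4 + 1·81·1 = 256 + 768 + 864 + 432 + 81 = 2401.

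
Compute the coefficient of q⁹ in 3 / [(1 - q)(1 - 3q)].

Partial fractions give a closed form: a_n = (-3/2)·1^n + (9/2)·3^n.
At n = 9: a_9 = 88572.

88572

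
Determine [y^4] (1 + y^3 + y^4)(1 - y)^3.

-2

(1 + y^3 + y^4) has coefficients 1,0,0,1,1 for degrees 0…4.
(1 - y)^3 has coefficients 1,-3,3,-1,0 for degrees 0…4.
[y^4] = 1·0 + 1·(-3) + 1·1 = -2.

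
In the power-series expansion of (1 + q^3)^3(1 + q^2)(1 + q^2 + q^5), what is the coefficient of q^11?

(1 + q^3)^3 has coefficients 1,0,0,3,0,0,3,0,0,1 for degrees 0…9.
(1 + q^2) has coefficients 1,0,1,0,0,0,0,0,0,0,0,0 for degrees 0…11.
Finally multiplying by (1 + q^2 + q^5), the product of all factors after the first has coefficients 1,0,2,0,1,1,0,1,0,0,0,0 for degrees 0…11.
[q^11] = 1·0 + 3·0 + 3·1 + 1·2 = 5.

5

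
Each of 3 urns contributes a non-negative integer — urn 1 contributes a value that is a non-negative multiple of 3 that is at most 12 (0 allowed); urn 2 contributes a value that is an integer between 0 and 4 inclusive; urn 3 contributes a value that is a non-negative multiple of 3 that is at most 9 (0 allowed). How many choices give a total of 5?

The generating function for the choices is (1 + x³ + x⁶ + x⁹ + x¹²)·(1 + x + x² + x³ + x⁴)·(1 + x³ + x⁶ + x⁹); the count is [x⁵].
(1 + x³ + x⁶ + x⁹ + x¹²) has coefficients 1,0,0,1,0,0 for degrees 0…5.
(1 + x + x² + x³ + x⁴) has coefficients 1,1,1,1,1,0 for degrees 0…5.
Finally multiplying by (1 + x³ + x⁶ + x⁹), the product of all factors after the first has coefficients 1,1,1,2,2,1 for degrees 0…5.
[x⁵] = 1·1 + 1·1 = 2.

2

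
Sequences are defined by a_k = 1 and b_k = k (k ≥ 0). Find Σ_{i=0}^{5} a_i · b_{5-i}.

15

The convolution is the x^5 coefficient of A(x)B(x).
Σ = 1·5 + 1·4 + 1·3 + 1·2 + 1·1 + 1·0 = 15.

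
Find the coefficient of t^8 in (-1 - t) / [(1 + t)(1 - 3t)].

Partial fractions give a closed form: a_n = (-1)·3^n.
At n = 8: a_8 = -6561.

-6561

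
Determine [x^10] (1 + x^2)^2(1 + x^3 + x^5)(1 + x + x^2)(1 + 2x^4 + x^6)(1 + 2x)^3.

(1 + x^2)^2 has coefficients 1,0,2,0,1 for degrees 0…4.
(1 + x^3 + x^5) has coefficients 1,0,0,1,0,1,0,0,0,0,0 for degrees 0…10.
Multiplying by (1 + x + x^2) gives running coefficients 1,1,1,1,1,2,1,1,0,0,0 for degrees 0…10.
Multiplying by (1 + 2x^4 + x^6) gives running coefficients 1,1,1,1,3,4,4,4,3,5,3 for degrees 0…10.
Finally multiplying by (1 + 2x)^3, the product of all factors after the first has coefficients 1,7,19,27,29,42,72,100,107,103,101 for degrees 0…10.
[x^10] = 1·101 + 2·107 + 1·72 = 387.

387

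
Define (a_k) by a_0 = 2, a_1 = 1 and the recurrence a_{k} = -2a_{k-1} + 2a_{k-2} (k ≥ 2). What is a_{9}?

-1136

The ordinary generating function has denominator 1 + 2q - 2q^2.
Iterating the recurrence: a_0,…,a_{9} = 2, 1, 2, -2, 8, -20, 56, -152, 416, -1136.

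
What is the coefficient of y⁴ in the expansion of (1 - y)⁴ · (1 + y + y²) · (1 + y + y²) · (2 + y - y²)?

(1 - y)⁴ has coefficients 1,-4,6,-4,1 for degrees 0…4.
(1 + y + y²) has coefficients 1,1,1,0,0 for degrees 0…4.
Multiplying by (1 + y + y²) gives running coefficients 1,2,3,2,1 for degrees 0…4.
Finally multiplying by (2 + y - y²), the product of all factors after the first has coefficients 2,5,7,5,1 for degrees 0…4.
[y⁴] = 1·1 − 4·5 + 6·7 − 4·5 + 1·2 = 5.

5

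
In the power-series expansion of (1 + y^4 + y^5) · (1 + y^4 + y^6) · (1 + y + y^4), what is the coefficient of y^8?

(1 + y^4 + y^5) has coefficients 1,0,0,0,1,1 for degrees 0…5.
(1 + y^4 + y^6) has coefficients 1,0,0,0,1,0,1,0,0 for degrees 0…8.
Finally multiplying by (1 + y + y^4), the product of all factors after the first has coefficients 1,1,0,0,2,1,1,1,1 for degrees 0…8.
[y^8] = 1·1 + 1·2 + 1·0 = 3.

3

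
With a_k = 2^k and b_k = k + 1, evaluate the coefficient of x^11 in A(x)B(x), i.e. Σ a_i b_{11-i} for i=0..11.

The convolution is the t^11 coefficient of A(t)B(t).
Σ = 1·12 + 2·11 + 4·10 + 8·9 + 16·8 + 32·7 + 64·6 + 128·5 + 256·4 + 512·3 + 1024·2 + 2048·1 = 8178.

8178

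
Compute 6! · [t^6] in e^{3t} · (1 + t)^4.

37341

The EGF product rule gives c_6 = Σ_{k_1+k_2=6} C(6; k_1,k_2) · ∏ g_i(k_i), where e^{3t} gives (3)^k; (1+t)^4 gives the falling factorial (4)_k.
g_1(k) for k = 0…6: 1, 3, 9, 27, 81, 243, 729.
g_2(k) for k = 0…6: 1, 4, 12, 24, 24, 0, 0.
c_6 = Σ_k C(6,k)·g_1(k)·g_2(6−k) = 15·9·24 + 20·27·24 + 15·81·12 + 6·243·4 + 1·729·1 = 3240 + 12960 + 14580 + 5832 + 729 = 37341.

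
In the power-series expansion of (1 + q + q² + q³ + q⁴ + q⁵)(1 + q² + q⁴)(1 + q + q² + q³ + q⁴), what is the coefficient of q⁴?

9

(1 + q + q² + q³ + q⁴ + q⁵) has coefficients 1,1,1,1,1 for degrees 0…4.
(1 + q² + q⁴) has coefficients 1,0,1,0,1 for degrees 0…4.
Finally multiplying by (1 + q + q² + q³ + q⁴), the product of all factors after the first has coefficients 1,1,2,2,3 for degrees 0…4.
[q⁴] = 1·3 + 1·2 + 1·2 + 1·1 + 1·1 = 9.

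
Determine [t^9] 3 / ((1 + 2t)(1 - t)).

-1023

Partial fractions give a closed form: a_n = (2)·(-2)^n + (1)·1^n.
At n = 9: a_9 = -1023.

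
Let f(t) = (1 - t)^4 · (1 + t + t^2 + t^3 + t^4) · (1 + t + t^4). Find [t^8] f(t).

-2

(1 - t)^4 has coefficients 1,-4,6,-4,1 for degrees 0…4.
(1 + t + t^2 + t^3 + t^4) has coefficients 1,1,1,1,1,0,0,0,0 for degrees 0…8.
Finally multiplying by (1 + t + t^4), the product of all factors after the first has coefficients 1,2,2,2,3,2,1,1,1 for degrees 0…8.
[t^8] = 1·1 − 4·1 + 6·1 − 4·2 + 1·3 = -2.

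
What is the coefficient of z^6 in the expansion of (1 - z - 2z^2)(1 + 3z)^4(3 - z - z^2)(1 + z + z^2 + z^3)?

(1 - z - 2z^2) has coefficients 1,-1,-2 for degrees 0…2.
(1 + 3z)^4 has coefficients 1,12,54,108,81,0,0 for degrees 0…6.
Multiplying by (3 - z - z^2) gives running coefficients 3,35,149,258,81,-189,-81 for degrees 0…6.
Finally multiplying by (1 + z + z^2 + z^3), the product of all factors after the first has coefficients 3,38,187,445,523,299,69 for degrees 0…6.
[z^6] = 1·69 − 1·299 − 2·523 = -1276.

-1276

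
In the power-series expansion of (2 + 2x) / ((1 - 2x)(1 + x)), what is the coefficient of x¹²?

8192

The denominator gives the recurrence a_n = a_(n−1) + 2a_(n−2) for n ≥ 3; the numerator fixes a_0 = 2, a_1 = 4, a_2 = 8.
Iterating: 2, 4, 8, 16, 32, 64, 128, 256, 512, 1024, 2048, 4096, 8192, so a_12 = 8192.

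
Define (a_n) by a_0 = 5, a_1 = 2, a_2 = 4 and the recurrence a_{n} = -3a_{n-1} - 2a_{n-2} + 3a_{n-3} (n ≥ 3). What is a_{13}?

The ordinary generating function has denominator 1 + 3q + 2q^2 - 3q^3.
Iterating the recurrence: a_0,…,a_{13} = 5, 2, 4, -1, 1, 11, -38, 95, -176, 224, -35, -871, 3355, -8428.

-8428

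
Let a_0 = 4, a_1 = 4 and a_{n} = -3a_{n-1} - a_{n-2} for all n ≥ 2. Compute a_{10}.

-37396

The ordinary generating function has denominator 1 + 3x + x^2.
Iterating the recurrence: a_0,…,a_{10} = 4, 4, -16, 44, -116, 304, -796, 2084, -5456, 14284, -37396.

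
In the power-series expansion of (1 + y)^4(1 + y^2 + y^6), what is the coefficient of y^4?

(1 + y)^4 has coefficients 1,4,6,4,1 for degrees 0…4.
(1 + y^2 + y^6) has coefficients 1,0,1,0,0 for degrees 0…4.
[y^4] = 1·0 + 4·0 + 6·1 + 4·0 + 1·1 = 7.

7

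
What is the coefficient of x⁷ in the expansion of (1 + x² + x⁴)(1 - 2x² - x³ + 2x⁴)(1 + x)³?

(1 + x² + x⁴) has coefficients 1,0,1,0,1 for degrees 0…4.
(1 - 2x² - x³ + 2x⁴) has coefficients 1,0,-2,-1,2,0,0,0 for degrees 0…7.
Finally multiplying by (1 + x)³, the product of all factors after the first has coefficients 1,3,1,-6,-7,1,5,2 for degrees 0…7.
[x⁷] = 1·2 + 1·1 + 1·(-6) = -3.

-3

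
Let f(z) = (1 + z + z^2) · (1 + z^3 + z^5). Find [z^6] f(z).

1

(1 + z + z^2) has coefficients 1,1,1 for degrees 0…2.
(1 + z^3 + z^5) has coefficients 1,0,0,1,0,1,0 for degrees 0…6.
[z^6] = 1·0 + 1·1 + 1·0 = 1.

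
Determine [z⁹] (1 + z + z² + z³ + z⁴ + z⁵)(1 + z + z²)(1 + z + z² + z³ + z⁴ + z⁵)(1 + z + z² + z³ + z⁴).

(1 + z + z² + z³ + z⁴ + z⁵) has coefficients 1,1,1,1,1,1 for degrees 0…5.
(1 + z + z²) has coefficients 1,1,1,0,0,0,0,0,0,0 for degrees 0…9.
Multiplying by (1 + z + z² + z³ + z⁴ + z⁵) gives running coefficients 1,2,3,3,3,3,2,1,0,0 for degrees 0…9.
Finally multiplying by (1 + z + z² + z³ + z⁴), the product of all factors after the first has coefficients 1,3,6,9,12,14,14,12,9,6 for degrees 0…9.
[z⁹] = 1·6 + 1·9 + 1·12 + 1·14 + 1·14 + 1·12 = 67.

67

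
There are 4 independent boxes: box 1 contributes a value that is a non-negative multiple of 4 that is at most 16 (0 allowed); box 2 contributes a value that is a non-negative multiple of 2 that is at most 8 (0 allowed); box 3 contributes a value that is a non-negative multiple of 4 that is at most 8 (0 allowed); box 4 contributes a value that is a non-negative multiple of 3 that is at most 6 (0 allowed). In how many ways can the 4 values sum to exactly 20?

14

The generating function for the choices is (1 + z^4 + z^8 + z^12 + z^16)·(1 + z^2 + z^4 + z^6 + z^8)·(1 + z^4 + z^8)·(1 + z^3 + z^6); the count is [z^20].
(1 + z^4 + z^8 + z^12 + z^16) has coefficients 1,0,0,0,1,0,0,0,1,0,0,0,1,0,0,0,1 for degrees 0…16.
(1 + z^2 + z^4 + z^6 + z^8) has coefficients 1,0,1,0,1,0,1,0,1,0,0,0,0,0,0,0,0,0,0,0,0 for degrees 0…20.
Multiplying by (1 + z^4 + z^8) gives running coefficients 1,0,1,0,2,0,2,0,3,0,2,0,2,0,1,0,1,0,0,0,0 for degrees 0…20.
Finally multiplying by (1 + z^3 + z^6), the product of all factors after the first has coefficients 1,0,1,1,2,1,3,2,4,2,4,3,4,2,4,2,3,1,2,1,1 for degrees 0…20.
[z^20] = 1·1 + 1·3 + 1·4 + 1·4 + 1·2 = 14.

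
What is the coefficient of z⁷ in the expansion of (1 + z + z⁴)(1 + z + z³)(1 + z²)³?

(1 + z + z⁴) has coefficients 1,1,0,0,1 for degrees 0…4.
(1 + z + z³) has coefficients 1,1,0,1,0,0,0,0 for degrees 0…7.
Finally multiplying by (1 + z²)³, the product of all factors after the first has coefficients 1,1,3,4,3,6,1,4 for degrees 0…7.
[z⁷] = 1·4 + 1·1 + 1·4 = 9.

9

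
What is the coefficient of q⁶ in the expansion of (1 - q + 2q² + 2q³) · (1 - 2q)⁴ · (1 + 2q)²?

(1 - q + 2q² + 2q³) has coefficients 1,-1,2,2 for degrees 0…3.
(1 - 2q)⁴ has coefficients 1,-8,24,-32,16,0,0 for degrees 0…6.
Finally multiplying by (1 + 2q)², the product of all factors after the first has coefficients 1,-4,-4,32,-16,-64,64 for degrees 0…6.
[q⁶] = 1·64 − 1·(-64) + 2·(-16) + 2·32 = 160.

160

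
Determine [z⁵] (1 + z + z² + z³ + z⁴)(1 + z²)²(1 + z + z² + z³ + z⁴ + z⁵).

15

(1 + z + z² + z³ + z⁴) has coefficients 1,1,1,1,1 for degrees 0…4.
(1 + z²)² has coefficients 1,0,2,0,1,0 for degrees 0…5.
Finally multiplying by (1 + z + z² + z³ + z⁴ + z⁵), the product of all factors after the first has coefficients 1,1,3,3,4,4 for degrees 0…5.
[z⁵] = 1·4 + 1·4 + 1·3 + 1·3 + 1·1 = 15.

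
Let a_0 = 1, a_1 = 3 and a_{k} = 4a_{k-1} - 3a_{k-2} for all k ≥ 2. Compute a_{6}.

729

The ordinary generating function has denominator 1 - 4z + 3z^2.
Iterating the recurrence: a_0,…,a_{6} = 1, 3, 9, 27, 81, 243, 729.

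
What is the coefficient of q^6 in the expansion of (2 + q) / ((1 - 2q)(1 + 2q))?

128

Partial fractions give a closed form: a_n = (5/4)·2^n + (3/4)·(-2)^n.
At n = 6: a_6 = 128.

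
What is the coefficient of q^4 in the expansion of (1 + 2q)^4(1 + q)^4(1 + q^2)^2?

446

(1 + 2q)^4 has coefficients 1,8,24,32,16 for degrees 0…4.
(1 + q)^4 has coefficients 1,4,6,4,1 for degrees 0…4.
Finally multiplying by (1 + q^2)^2, the product of all factors after the first has coefficients 1,4,8,12,14 for degrees 0…4.
[q^4] = 1·14 + 8·12 + 24·8 + 32·4 + 16·1 = 446.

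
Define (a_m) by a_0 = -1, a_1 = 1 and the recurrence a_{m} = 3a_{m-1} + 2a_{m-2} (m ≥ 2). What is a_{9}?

9805

The ordinary generating function has denominator 1 - 3z - 2z^2.
Iterating the recurrence: a_0,…,a_{9} = -1, 1, 1, 5, 17, 61, 217, 773, 2753, 9805.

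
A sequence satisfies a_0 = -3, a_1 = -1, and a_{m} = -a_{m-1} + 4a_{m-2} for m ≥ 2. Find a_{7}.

599

The ordinary generating function has denominator 1 + q - 4q^2.
Iterating the recurrence: a_0,…,a_{7} = -3, -1, -11, 7, -51, 79, -283, 599.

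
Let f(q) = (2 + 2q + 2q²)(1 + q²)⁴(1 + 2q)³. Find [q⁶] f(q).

396

(2 + 2q + 2q²) has coefficients 2,2,2 for degrees 0…2.
(1 + q²)⁴ has coefficients 1,0,4,0,6,0,4 for degrees 0…6.
Finally multiplying by (1 + 2q)³, the product of all factors after the first has coefficients 1,6,16,32,54,68,76 for degrees 0…6.
[q⁶] = 2·76 + 2·68 + 2·54 = 396.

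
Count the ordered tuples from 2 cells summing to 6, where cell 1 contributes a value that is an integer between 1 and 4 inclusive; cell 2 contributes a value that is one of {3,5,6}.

2

The generating function for the choices is (y + y^2 + y^3 + y^4)·(y^3 + y^5 + y^6); the count is [y^6].
(y + y^2 + y^3 + y^4) has coefficients 0,1,1,1,1 for degrees 0…4.
(y^3 + y^5 + y^6) has coefficients 0,0,0,1,0,1,1 for degrees 0…6.
[y^6] = 1·1 + 1·0 + 1·1 + 1·0 = 2.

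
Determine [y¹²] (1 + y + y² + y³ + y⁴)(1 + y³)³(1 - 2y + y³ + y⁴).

6

(1 + y + y² + y³ + y⁴) has coefficients 1,1,1,1,1 for degrees 0…4.
(1 + y³)³ has coefficients 1,0,0,3,0,0,3,0,0,1,0,0,0 for degrees 0…12.
Finally multiplying by (1 - 2y + y³ + y⁴), the product of all factors after the first has coefficients 1,-2,0,4,-5,0,6,-3,0,4,1,0,1 for degrees 0…12.
[y¹²] = 1·1 + 1·0 + 1·1 + 1·4 + 1·0 = 6.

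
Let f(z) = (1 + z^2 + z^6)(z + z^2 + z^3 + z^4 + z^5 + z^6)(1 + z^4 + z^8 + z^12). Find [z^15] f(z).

5

(1 + z^2 + z^6) has coefficients 1,0,1,0,0,0,1 for degrees 0…6.
(z + z^2 + z^3 + z^4 + z^5 + z^6) has coefficients 0,1,1,1,1,1,1,0,0,0,0,0,0,0,0,0 for degrees 0…15.
Finally multiplying by (1 + z^4 + z^8 + z^12), the product of all factors after the first has coefficients 0,1,1,1,1,2,2,1,1,2,2,1,1,2,2,1 for degrees 0…15.
[z^15] = 1·1 + 1·2 + 1·2 = 5.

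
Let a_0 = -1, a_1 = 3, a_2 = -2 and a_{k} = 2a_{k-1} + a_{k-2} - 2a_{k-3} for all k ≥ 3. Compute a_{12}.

-1366

The ordinary generating function has denominator 1 - 2y - y^2 + 2y^3.
Iterating the recurrence: a_0,…,a_{12} = -1, 3, -2, 1, -6, -7, -22, -39, -86, -167, -342, -679, -1366.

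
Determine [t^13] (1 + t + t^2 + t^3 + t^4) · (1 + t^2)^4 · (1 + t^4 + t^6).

15

(1 + t + t^2 + t^3 + t^4) has coefficients 1,1,1,1,1 for degrees 0…4.
(1 + t^2)^4 has coefficients 1,0,4,0,6,0,4,0,1,0,0,0,0,0 for degrees 0…13.
Finally multiplying by (1 + t^4 + t^6), the product of all factors after the first has coefficients 1,0,4,0,7,0,9,0,11,0,10,0,5,0 for degrees 0…13.
[t^13] = 1·0 + 1·5 + 1·0 + 1·10 + 1·0 = 15.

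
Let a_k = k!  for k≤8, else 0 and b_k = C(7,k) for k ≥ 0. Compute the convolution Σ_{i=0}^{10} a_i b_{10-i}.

1051014

The convolution is the x^10 coefficient of A(x)B(x).
Σ = 1·0 + 1·0 + 2·0 + 6·1 + 24·7 + 120·21 + 720·35 + 5040·35 + 40320·21 + 0·7 + 0·1 = 1051014.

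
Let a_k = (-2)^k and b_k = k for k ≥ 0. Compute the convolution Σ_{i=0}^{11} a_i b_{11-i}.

The convolution is the t^11 coefficient of A(t)B(t).
Σ = 1·11 − 2·10 + 4·9 − 8·8 + 16·7 − 32·6 + 64·5 − 128·4 + 256·3 − 512·2 + 1024·1 − 2048·0 = 459.

459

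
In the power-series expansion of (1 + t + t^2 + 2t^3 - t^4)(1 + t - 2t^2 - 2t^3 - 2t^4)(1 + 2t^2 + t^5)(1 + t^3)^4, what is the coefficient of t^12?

(1 + t + t^2 + 2t^3 - t^4) has coefficients 1,1,1,2,-1 for degrees 0…4.
(1 + t - 2t^2 - 2t^3 - 2t^4) has coefficients 1,1,-2,-2,-2,0,0,0,0,0,0,0,0 for degrees 0…12.
Multiplying by (1 + 2t^2 + t^5) gives running coefficients 1,1,0,0,-6,-3,-3,-2,-2,-2,0,0,0 for degrees 0…12.
Finally multiplying by (1 + t^3)^4, the product of all factors after the first has coefficients 1,1,0,4,-2,-3,3,-20,-14,-10,-40,-26,-25 for degrees 0…12.
[t^12] = 1·(-25) + 1·(-26) + 1·(-40) + 2·(-10) − 1·(-14) = -97.

-97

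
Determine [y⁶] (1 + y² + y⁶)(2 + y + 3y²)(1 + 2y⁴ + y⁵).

(1 + y² + y⁶) has coefficients 1,0,1,0,0,0,1 for degrees 0…6.
(2 + y + 3y²) has coefficients 2,1,3,0,0,0,0 for degrees 0…6.
Finally multiplying by (1 + 2y⁴ + y⁵), the product of all factors after the first has coefficients 2,1,3,0,4,4,7 for degrees 0…6.
[y⁶] = 1·7 + 1·4 + 1·2 = 13.

13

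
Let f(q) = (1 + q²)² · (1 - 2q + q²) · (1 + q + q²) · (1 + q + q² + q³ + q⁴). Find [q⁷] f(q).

(1 + q²)² has coefficients 1,0,2,0,1 for degrees 0…4.
(1 - 2q + q²) has coefficients 1,-2,1,0,0,0,0,0 for degrees 0…7.
Multiplying by (1 + q + q²) gives running coefficients 1,-1,0,-1,1,0,0,0 for degrees 0…7.
Finally multiplying by (1 + q + q² + q³ + q⁴), the product of all factors after the first has coefficients 1,0,0,-1,0,-1,0,0 for degrees 0…7.
[q⁷] = 1·0 + 2·(-1) + 1·(-1) = -3.

-3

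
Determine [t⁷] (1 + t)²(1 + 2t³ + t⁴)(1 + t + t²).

(1 + t)² has coefficients 1,2,1 for degrees 0…2.
(1 + 2t³ + t⁴) has coefficients 1,0,0,2,1,0,0,0 for degrees 0…7.
Finally multiplying by (1 + t + t²), the product of all factors after the first has coefficients 1,1,1,2,3,3,1,0 for degrees 0…7.
[t⁷] = 1·0 + 2·1 + 1·3 = 5.

5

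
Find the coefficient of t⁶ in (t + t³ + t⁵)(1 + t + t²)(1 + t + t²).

4

(t + t³ + t⁵) has coefficients 0,1,0,1,0,1 for degrees 0…5.
(1 + t + t²) has coefficients 1,1,1,0,0,0,0 for degrees 0…6.
Finally multiplying by (1 + t + t²), the product of all factors after the first has coefficients 1,2,3,2,1,0,0 for degrees 0…6.
[t⁶] = 1·0 + 1·2 + 1·2 = 4.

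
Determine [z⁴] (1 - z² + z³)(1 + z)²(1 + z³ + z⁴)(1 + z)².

4

(1 - z² + z³) has coefficients 1,0,-1,1 for degrees 0…3.
(1 + z)² has coefficients 1,2,1,0,0 for degrees 0…4.
Multiplying by (1 + z³ + z⁴) gives running coefficients 1,2,1,1,3 for degrees 0…4.
Finally multiplying by (1 + z)², the product of all factors after the first has coefficients 1,4,6,5,6 for degrees 0…4.
[z⁴] = 1·6 − 1·6 + 1·4 = 4.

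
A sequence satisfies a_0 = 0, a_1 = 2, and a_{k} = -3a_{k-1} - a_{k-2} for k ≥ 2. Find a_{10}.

-13530

The ordinary generating function has denominator 1 + 3z + z^2.
Iterating the recurrence: a_0,…,a_{10} = 0, 2, -6, 16, -42, 110, -288, 754, -1974, 5168, -13530.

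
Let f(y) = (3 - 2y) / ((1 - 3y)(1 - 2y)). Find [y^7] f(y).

Partial fractions give a closed form: a_n = (7)·3^n + (-4)·2^n.
At n = 7: a_7 = 14797.

14797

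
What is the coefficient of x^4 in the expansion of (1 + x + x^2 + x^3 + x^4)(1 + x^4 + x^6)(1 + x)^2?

(1 + x + x^2 + x^3 + x^4) has coefficients 1,1,1,1,1 for degrees 0…4.
(1 + x^4 + x^6) has coefficients 1,0,0,0,1 for degrees 0…4.
Finally multiplying by (1 + x)^2, the product of all factors after the first has coefficients 1,2,1,0,1 for degrees 0…4.
[x^4] = 1·1 + 1·0 + 1·1 + 1·2 + 1·1 = 5.

5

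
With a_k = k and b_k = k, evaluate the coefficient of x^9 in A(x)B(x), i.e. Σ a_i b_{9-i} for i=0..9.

120

The convolution is the x^9 coefficient of A(x)B(x).
Σ = 0·9 + 1·8 + 2·7 + 3·6 + 4·5 + 5·4 + 6·3 + 7·2 + 8·1 + 9·0 = 120.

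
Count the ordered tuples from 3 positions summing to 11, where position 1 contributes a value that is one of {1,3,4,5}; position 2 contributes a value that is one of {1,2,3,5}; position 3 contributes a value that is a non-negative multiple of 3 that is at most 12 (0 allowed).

5

The generating function for the choices is (y + y³ + y⁴ + y⁵)·(y + y² + y³ + y⁵)·(1 + y³ + y⁶ + y⁹ + y¹²); the count is [y¹¹].
(y + y³ + y⁴ + y⁵) has coefficients 0,1,0,1,1,1 for degrees 0…5.
(y + y² + y³ + y⁵) has coefficients 0,1,1,1,0,1,0,0,0,0,0,0 for degrees 0…11.
Finally multiplying by (1 + y³ + y⁶ + y⁹ + y¹²), the product of all factors after the first has coefficients 0,1,1,1,1,2,1,1,2,1,1,2 for degrees 0…11.
[y¹¹] = 1·1 + 1·2 + 1·1 + 1·1 = 5.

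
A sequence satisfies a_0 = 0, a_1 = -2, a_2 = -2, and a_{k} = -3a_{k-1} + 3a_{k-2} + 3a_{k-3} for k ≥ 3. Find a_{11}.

73656

The ordinary generating function has denominator 1 + 3y - 3y^2 - 3y^3.
Iterating the recurrence: a_0,…,a_{11} = 0, -2, -2, 0, -12, 30, -126, 432, -1584, 5670, -20466, 73656.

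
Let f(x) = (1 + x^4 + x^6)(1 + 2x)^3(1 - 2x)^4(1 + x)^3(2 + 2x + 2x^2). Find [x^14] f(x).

(1 + x^4 + x^6) has coefficients 1,0,0,0,1,0,1 for degrees 0…6.
(1 + 2x)^3 has coefficients 1,6,12,8,0,0,0,0,0,0,0,0,0,0,0 for degrees 0…14.
Multiplying by (1 - 2x)^4 gives running coefficients 1,-2,-12,24,48,-96,-64,128,0,0,0,0,0,0,0 for degrees 0…14.
Multiplying by (1 + x)^3 gives running coefficients 1,1,-15,-17,82,108,-184,-304,96,320,128,0,0,0,0 for degrees 0…14.
Finally multiplying by (2 + 2x + 2x^2), the product of all factors after the first has coefficients 2,4,-26,-62,100,346,12,-760,-784,224,1088,896,256,0,0 for degrees 0…14.
[x^14] = 1·0 + 1·1088 + 1·(-784) = 304.

304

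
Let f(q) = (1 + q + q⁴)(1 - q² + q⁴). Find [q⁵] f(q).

(1 + q + q⁴) has coefficients 1,1,0,0,1 for degrees 0…4.
(1 - q² + q⁴) has coefficients 1,0,-1,0,1,0 for degrees 0…5.
[q⁵] = 1·0 + 1·1 + 1·0 = 1.

1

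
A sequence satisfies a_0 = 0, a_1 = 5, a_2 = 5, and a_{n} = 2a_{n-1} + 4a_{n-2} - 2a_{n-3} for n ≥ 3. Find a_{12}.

636480

The ordinary generating function has denominator 1 - 2x - 4x^2 + 2x^3.
Iterating the recurrence: a_0,…,a_{12} = 0, 5, 5, 30, 70, 250, 720, 2300, 6980, 21720, 66760, 206440, 636480.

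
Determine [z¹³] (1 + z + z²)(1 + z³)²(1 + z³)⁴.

15

(1 + z + z²) has coefficients 1,1,1 for degrees 0…2.
(1 + z³)² has coefficients 1,0,0,2,0,0,1,0,0,0,0,0,0,0 for degrees 0…13.
Finally multiplying by (1 + z³)⁴, the product of all factors after the first has coefficients 1,0,0,6,0,0,15,0,0,20,0,0,15,0 for degrees 0…13.
[z¹³] = 1·0 + 1·15 + 1·0 = 15.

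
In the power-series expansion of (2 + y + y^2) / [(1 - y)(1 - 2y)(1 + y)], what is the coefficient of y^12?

The denominator gives the recurrence a_n = 2a_(n−1) + a_(n−2) − 2a_(n−3) for n ≥ 3; the numerator fixes a_0 = 2, a_1 = 5, a_2 = 13.
Iterating: 2, 5, 13, 27, 57, 115, 233, 467, 937, 1875, 3753, 7507, 15017, so a_12 = 15017.

15017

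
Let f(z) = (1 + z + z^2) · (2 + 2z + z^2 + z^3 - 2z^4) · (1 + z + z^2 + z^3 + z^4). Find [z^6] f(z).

(1 + z + z^2) has coefficients 1,1,1 for degrees 0…2.
(2 + 2z + z^2 + z^3 - 2z^4) has coefficients 2,2,1,1,-2,0,0 for degrees 0…6.
Finally multiplying by (1 + z + z^2 + z^3 + z^4), the product of all factors after the first has coefficients 2,4,5,6,4,2,0 for degrees 0…6.
[z^6] = 1·0 + 1·2 + 1·4 = 6.

6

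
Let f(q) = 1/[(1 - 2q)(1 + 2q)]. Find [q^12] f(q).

Partial fractions give a closed form: a_n = (1/2)·2^n + (1/2)·(-2)^n.
At n = 12: a_12 = 4096.

4096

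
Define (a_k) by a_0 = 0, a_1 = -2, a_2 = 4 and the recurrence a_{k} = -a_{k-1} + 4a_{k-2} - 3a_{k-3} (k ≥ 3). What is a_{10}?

The ordinary generating function has denominator 1 + y - 4y^2 + 3y^3.
Iterating the recurrence: a_0,…,a_{10} = 0, -2, 4, -12, 34, -94, 266, -744, 2090, -5864, 16456.

16456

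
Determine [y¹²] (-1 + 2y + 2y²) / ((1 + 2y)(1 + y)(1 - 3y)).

-31487

Partial fractions give a closed form: a_n = (-6/5)·(-2)^n + (1/4)·(-1)^n + (-1/20)·3^n.
At n = 12: a_12 = -31487.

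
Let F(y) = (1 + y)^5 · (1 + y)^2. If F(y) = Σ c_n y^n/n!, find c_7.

5040

The EGF product rule gives c_7 = Σ_{k_1+k_2=7} C(7; k_1,k_2) · ∏ g_i(k_i), where (1+y)^5 gives the falling factorial (5)_k; (1+y)^2 gives the falling factorial (2)_k.
g_1(k) for k = 0…7: 1, 5, 20, 60, 120, 120, 0, 0.
g_2(k) for k = 0…7: 1, 2, 2, 0, 0, 0, 0, 0.
c_7 = Σ_k C(7,k)·g_1(k)·g_2(7−k) = 21·120·2 = 5040.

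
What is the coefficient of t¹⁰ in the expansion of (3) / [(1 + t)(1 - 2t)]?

The denominator gives the recurrence a_n = a_(n−1) + 2a_(n−2) for n ≥ 2; the numerator fixes a_0 = 3, a_1 = 3.
Iterating: 3, 3, 9, 15, 33, 63, 129, 255, 513, 1023, 2049, so a_10 = 2049.

2049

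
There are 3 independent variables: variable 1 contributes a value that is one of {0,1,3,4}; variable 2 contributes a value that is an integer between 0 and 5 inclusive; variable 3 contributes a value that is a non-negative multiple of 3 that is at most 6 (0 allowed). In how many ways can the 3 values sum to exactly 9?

The generating function for the choices is (1 + z + z³ + z⁴)·(1 + z + z² + z³ + z⁴ + z⁵)·(1 + z³ + z⁶); the count is [z⁹].
(1 + z + z³ + z⁴) has coefficients 1,1,0,1,1 for degrees 0…4.
(1 + z + z² + z³ + z⁴ + z⁵) has coefficients 1,1,1,1,1,1,0,0,0,0 for degrees 0…9.
Finally multiplying by (1 + z³ + z⁶), the product of all factors after the first has coefficients 1,1,1,2,2,2,2,2,2,1 for degrees 0…9.
[z⁹] = 1·1 + 1·2 + 1·2 + 1·2 = 7.

7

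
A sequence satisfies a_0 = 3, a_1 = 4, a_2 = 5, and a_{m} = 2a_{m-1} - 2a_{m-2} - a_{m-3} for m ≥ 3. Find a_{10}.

280

The ordinary generating function has denominator 1 - 2t + 2t^2 + t^3.
Iterating the recurrence: a_0,…,a_{10} = 3, 4, 5, -1, -16, -35, -37, 12, 133, 279, 280.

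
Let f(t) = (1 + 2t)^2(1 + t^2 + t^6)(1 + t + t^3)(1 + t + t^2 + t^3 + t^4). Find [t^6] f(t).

(1 + 2t)^2 has coefficients 1,4,4 for degrees 0…2.
(1 + t^2 + t^6) has coefficients 1,0,1,0,0,0,1 for degrees 0…6.
Multiplying by (1 + t + t^3) gives running coefficients 1,1,1,2,0,1,1 for degrees 0…6.
Finally multiplying by (1 + t + t^2 + t^3 + t^4), the product of all factors after the first has coefficients 1,2,3,5,5,5,5 for degrees 0…6.
[t^6] = 1·5 + 4·5 + 4·5 = 45.

45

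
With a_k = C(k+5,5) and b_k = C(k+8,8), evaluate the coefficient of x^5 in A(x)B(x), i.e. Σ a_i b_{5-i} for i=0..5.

The convolution is the x^5 coefficient of A(x)B(x).
Σ = 1·1287 + 6·495 + 21·165 + 56·45 + 126·9 + 252·1 = 11628.

11628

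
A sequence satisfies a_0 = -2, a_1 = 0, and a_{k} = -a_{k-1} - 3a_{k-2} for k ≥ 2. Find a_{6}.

6

The ordinary generating function has denominator 1 + q + 3q^2.
Iterating the recurrence: a_0,…,a_{6} = -2, 0, 6, -6, -12, 30, 6.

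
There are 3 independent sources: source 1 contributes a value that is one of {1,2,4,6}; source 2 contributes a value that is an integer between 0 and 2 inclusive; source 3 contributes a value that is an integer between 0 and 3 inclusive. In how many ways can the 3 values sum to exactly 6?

The generating function for the choices is (x + x^2 + x^4 + x^6)·(1 + x + x^2)·(1 + x + x^2 + x^3); the count is [x^6].
(x + x^2 + x^4 + x^6) has coefficients 0,1,1,0,1,0,1 for degrees 0…6.
(1 + x + x^2) has coefficients 1,1,1,0,0,0,0 for degrees 0…6.
Finally multiplying by (1 + x + x^2 + x^3), the product of all factors after the first has coefficients 1,2,3,3,2,1,0 for degrees 0…6.
[x^6] = 1·1 + 1·2 + 1·3 + 1·1 = 7.

7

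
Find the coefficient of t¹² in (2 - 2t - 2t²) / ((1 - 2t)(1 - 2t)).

The denominator gives the recurrence a_n = 4a_(n−1) − 4a_(n−2) for n ≥ 3; the numerator fixes a_0 = 2, a_1 = 6, a_2 = 14.
Iterating: 2, 6, 14, 32, 72, 160, 352, 768, 1664, 3584, 7680, 16384, 34816, so a_12 = 34816.

34816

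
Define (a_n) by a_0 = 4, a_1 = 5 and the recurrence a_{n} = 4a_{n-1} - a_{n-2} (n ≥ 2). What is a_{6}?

3064

The ordinary generating function has denominator 1 - 4y + y^2.
Iterating the recurrence: a_0,…,a_{6} = 4, 5, 16, 59, 220, 821, 3064.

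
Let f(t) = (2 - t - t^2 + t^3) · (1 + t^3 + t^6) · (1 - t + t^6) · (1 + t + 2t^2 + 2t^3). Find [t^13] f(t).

-4

(2 - t - t^2 + t^3) has coefficients 2,-1,-1,1 for degrees 0…3.
(1 + t^3 + t^6) has coefficients 1,0,0,1,0,0,1,0,0,0,0,0,0,0 for degrees 0…13.
Multiplying by (1 - t + t^6) gives running coefficients 1,-1,0,1,-1,0,2,-1,0,1,0,0,1,0 for degrees 0…13.
Finally multiplying by (1 + t + 2t^2 + 2t^3), the product of all factors after the first has coefficients 1,0,1,1,-2,1,2,-1,3,3,-1,2,3,1 for degrees 0…13.
[t^13] = 2·1 − 1·3 − 1·2 + 1·(-1) = -4.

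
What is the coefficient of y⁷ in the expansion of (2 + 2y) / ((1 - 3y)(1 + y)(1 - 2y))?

12610

Partial fractions give a closed form: a_n = (6)·3^n + (-4)·2^n.
At n = 7: a_7 = 12610.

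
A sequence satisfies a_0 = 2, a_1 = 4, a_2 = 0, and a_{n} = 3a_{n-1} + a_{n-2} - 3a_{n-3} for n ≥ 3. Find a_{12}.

The ordinary generating function has denominator 1 - 3x - x^2 + 3x^3.
Iterating the recurrence: a_0,…,a_{12} = 2, 4, 0, -2, -18, -56, -180, -542, -1638, -4916, -14760, -44282, -132858.

-132858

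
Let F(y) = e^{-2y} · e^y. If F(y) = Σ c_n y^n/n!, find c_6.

1

The EGF product rule gives c_6 = Σ_{k_1+k_2=6} C(6; k_1,k_2) · ∏ g_i(k_i), where e^{-2y} gives (-2)^k; e^y gives (1)^k.
g_1(k) for k = 0…6: 1, -2, 4, -8, 16, -32, 64.
g_2(k) for k = 0…6: 1, 1, 1, 1, 1, 1, 1.
c_6 = Σ_k C(6,k)·g_1(k)·g_2(6−k) = 1·1·1 + 6·(-2)·1 + 15·4·1 + 20·(-8)·1 + 15·16·1 + 6·(-32)·1 + 1·64·1 = 1 − 12 + 60 − 160 + 240 − 192 + 64 = 1.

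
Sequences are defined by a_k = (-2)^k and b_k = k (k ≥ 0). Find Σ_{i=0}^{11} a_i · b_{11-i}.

459

The convolution is the x^11 coefficient of A(x)B(x).
Σ = 1·11 − 2·10 + 4·9 − 8·8 + 16·7 − 32·6 + 64·5 − 128·4 + 256·3 − 512·2 + 1024·1 − 2048·0 = 459.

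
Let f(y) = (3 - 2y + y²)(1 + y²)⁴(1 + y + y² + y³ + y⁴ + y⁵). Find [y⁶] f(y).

(3 - 2y + y²) has coefficients 3,-2,1 for degrees 0…2.
(1 + y²)⁴ has coefficients 1,0,4,0,6,0,4 for degrees 0…6.
Finally multiplying by (1 + y + y² + y³ + y⁴ + y⁵), the product of all factors after the first has coefficients 1,1,5,5,11,11,14 for degrees 0…6.
[y⁶] = 3·14 − 2·11 + 1·11 = 31.

31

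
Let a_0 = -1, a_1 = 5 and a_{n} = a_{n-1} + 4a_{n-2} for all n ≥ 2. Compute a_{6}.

209

The ordinary generating function has denominator 1 - z - 4z^2.
Iterating the recurrence: a_0,…,a_{6} = -1, 5, 1, 21, 25, 109, 209.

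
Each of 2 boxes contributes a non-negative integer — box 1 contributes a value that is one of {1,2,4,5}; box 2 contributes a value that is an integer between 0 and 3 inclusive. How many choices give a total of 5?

The generating function for the choices is (y + y^2 + y^4 + y^5)·(1 + y + y^2 + y^3); the count is [y^5].
(y + y^2 + y^4 + y^5) has coefficients 0,1,1,0,1,1 for degrees 0…5.
(1 + y + y^2 + y^3) has coefficients 1,1,1,1,0,0 for degrees 0…5.
[y^5] = 1·0 + 1·1 + 1·1 + 1·1 = 3.

3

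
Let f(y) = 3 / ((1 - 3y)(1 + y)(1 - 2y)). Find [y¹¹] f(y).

The denominator gives the recurrence a_n = 4a_(n−1) − a_(n−2) − 6a_(n−3) for n ≥ 3; the numerator fixes a_0 = 3, a_1 = 12, a_2 = 45.
Iterating: 3, 12, 45, 150, 483, 1512, 4665, 14250, 43263, 130812, 394485, 1187550, so a_11 = 1187550.

1187550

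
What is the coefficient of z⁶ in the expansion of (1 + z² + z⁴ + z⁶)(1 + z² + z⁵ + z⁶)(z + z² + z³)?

(1 + z² + z⁴ + z⁶) has coefficients 1,0,1,0,1,0,1 for degrees 0…6.
(1 + z² + z⁵ + z⁶) has coefficients 1,0,1,0,0,1,1 for degrees 0…6.
Finally multiplying by (z + z² + z³), the product of all factors after the first has coefficients 0,1,1,2,1,1,1 for degrees 0…6.
[z⁶] = 1·1 + 1·1 + 1·1 + 1·0 = 3.

3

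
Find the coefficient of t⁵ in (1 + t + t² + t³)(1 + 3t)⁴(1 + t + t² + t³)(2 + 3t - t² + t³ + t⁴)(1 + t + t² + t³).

5516

(1 + t + t² + t³) has coefficients 1,1,1,1 for degrees 0…3.
(1 + 3t)⁴ has coefficients 1,12,54,108,81,0 for degrees 0…5.
Multiplying by (1 + t + t² + t³) gives running coefficients 1,13,67,175,255,243 for degrees 0…5.
Multiplying by (2 + 3t - t² + t³ + t⁴) gives running coefficients 2,29,172,539,982,1156 for degrees 0…5.
Finally multiplying by (1 + t + t² + t³), the product of all factors after the first has coefficients 2,31,203,742,1722,2849 for degrees 0…5.
[t⁵] = 1·2849 + 1·1722 + 1·742 + 1·203 = 5516.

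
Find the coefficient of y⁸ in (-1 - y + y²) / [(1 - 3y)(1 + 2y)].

-4837

The denominator gives the recurrence a_n = a_(n−1) + 6a_(n−2) for n ≥ 3; the numerator fixes a_0 = -1, a_1 = -2, a_2 = -7.
Iterating: -1, -2, -7, -19, -61, -175, -541, -1591, -4837, so a_8 = -4837.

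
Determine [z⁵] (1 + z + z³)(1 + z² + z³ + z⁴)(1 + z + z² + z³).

(1 + z + z³) has coefficients 1,1,0,1 for degrees 0…3.
(1 + z² + z³ + z⁴) has coefficients 1,0,1,1,1,0 for degrees 0…5.
Finally multiplying by (1 + z + z² + z³), the product of all factors after the first has coefficients 1,1,2,3,3,3 for degrees 0…5.
[z⁵] = 1·3 + 1·3 + 1·2 = 8.

8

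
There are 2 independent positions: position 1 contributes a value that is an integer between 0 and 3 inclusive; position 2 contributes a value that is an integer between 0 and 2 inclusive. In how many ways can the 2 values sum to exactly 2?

3

The generating function for the choices is (1 + y + y² + y³)·(1 + y + y²); the count is [y²].
(1 + y + y² + y³) has coefficients 1,1,1 for degrees 0…2.
(1 + y + y²) has coefficients 1,1,1 for degrees 0…2.
[y²] = 1·1 + 1·1 + 1·1 = 3.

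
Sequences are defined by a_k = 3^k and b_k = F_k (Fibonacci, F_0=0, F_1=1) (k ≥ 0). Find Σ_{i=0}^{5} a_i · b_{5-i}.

This is [x^5] in the product of the two ordinary generating functions.
Σ = 1·5 + 3·3 + 9·2 + 27·1 + 81·1 + 243·0 = 140.

140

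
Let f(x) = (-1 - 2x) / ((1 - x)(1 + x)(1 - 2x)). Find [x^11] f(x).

The denominator gives the recurrence a_n = 2a_(n−1) + a_(n−2) − 2a_(n−3) for n ≥ 3; the numerator fixes a_0 = -1, a_1 = -4, a_2 = -9.
Iterating: -1, -4, -9, -20, -41, -84, -169, -340, -681, -1364, -2729, -5460, so a_11 = -5460.

-5460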